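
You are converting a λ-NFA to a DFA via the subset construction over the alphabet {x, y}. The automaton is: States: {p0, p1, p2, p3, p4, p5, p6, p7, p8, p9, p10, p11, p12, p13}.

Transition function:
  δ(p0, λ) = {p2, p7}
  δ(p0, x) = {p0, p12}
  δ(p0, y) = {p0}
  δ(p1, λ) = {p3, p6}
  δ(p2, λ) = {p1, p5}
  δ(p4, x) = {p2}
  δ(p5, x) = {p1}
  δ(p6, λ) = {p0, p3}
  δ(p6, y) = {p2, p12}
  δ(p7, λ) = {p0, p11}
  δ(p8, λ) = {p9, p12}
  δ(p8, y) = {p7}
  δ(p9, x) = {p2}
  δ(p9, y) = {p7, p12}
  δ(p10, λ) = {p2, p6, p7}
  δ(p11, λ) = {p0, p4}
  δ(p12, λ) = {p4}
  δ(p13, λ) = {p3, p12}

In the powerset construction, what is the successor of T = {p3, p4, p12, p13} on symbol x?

p4 on x → {p2}.
No x-transition from p3, p12, p13.
Union after reading x: {p2}.
Now take the λ-closure:
From p2 via λ: add p1, p5.
From p1 via λ: add p3, p6.
From p6 via λ: add p0.
From p0 via λ: add p7.
From p7 via λ: add p11.
From p11 via λ: add p4.
No new states can be added; the closed set is {p0, p1, p2, p3, p4, p5, p6, p7, p11}.

{p0, p1, p2, p3, p4, p5, p6, p7, p11}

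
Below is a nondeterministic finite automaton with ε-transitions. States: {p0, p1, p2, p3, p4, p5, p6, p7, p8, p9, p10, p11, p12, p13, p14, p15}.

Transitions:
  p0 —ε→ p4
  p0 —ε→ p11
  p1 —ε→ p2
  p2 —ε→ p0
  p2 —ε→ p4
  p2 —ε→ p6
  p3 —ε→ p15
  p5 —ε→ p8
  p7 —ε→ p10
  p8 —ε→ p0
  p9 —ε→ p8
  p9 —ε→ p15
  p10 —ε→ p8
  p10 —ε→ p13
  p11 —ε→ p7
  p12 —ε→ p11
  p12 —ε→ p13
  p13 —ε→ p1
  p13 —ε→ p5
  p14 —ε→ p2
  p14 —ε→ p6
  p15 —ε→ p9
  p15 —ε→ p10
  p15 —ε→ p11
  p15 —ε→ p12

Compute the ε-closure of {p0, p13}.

{p0, p1, p2, p4, p5, p6, p7, p8, p10, p11, p13}

Start with {p0, p13}.
From p0 via ε: add p4, p11.
From p13 via ε: add p1, p5.
From p1 via ε: add p2.
From p5 via ε: add p8.
From p11 via ε: add p7.
From p2 via ε: add p6.
From p7 via ε: add p10.
No new states can be added; the closed set is {p0, p1, p2, p4, p5, p6, p7, p8, p10, p11, p13}.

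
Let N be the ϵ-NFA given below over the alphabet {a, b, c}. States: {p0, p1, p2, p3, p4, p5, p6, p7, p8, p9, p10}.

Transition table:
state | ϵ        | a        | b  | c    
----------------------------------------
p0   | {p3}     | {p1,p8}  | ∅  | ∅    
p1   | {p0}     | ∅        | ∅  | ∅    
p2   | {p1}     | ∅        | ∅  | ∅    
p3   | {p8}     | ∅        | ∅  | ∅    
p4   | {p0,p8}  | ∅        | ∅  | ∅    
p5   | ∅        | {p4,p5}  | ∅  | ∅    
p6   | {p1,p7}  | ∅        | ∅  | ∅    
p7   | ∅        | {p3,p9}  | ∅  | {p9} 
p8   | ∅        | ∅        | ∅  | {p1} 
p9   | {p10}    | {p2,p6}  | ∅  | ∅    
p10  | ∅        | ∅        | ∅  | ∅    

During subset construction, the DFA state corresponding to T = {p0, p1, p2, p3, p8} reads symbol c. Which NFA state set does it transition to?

p8 on c → {p1}.
No c-transition from p0, p1, p2, p3.
Union after reading c: {p1}.
Now take the ϵ-closure:
From p1 via ϵ: add p0.
From p0 via ϵ: add p3.
From p3 via ϵ: add p8.
No new states can be added; the closed set is {p0, p1, p3, p8}.

{p0, p1, p3, p8}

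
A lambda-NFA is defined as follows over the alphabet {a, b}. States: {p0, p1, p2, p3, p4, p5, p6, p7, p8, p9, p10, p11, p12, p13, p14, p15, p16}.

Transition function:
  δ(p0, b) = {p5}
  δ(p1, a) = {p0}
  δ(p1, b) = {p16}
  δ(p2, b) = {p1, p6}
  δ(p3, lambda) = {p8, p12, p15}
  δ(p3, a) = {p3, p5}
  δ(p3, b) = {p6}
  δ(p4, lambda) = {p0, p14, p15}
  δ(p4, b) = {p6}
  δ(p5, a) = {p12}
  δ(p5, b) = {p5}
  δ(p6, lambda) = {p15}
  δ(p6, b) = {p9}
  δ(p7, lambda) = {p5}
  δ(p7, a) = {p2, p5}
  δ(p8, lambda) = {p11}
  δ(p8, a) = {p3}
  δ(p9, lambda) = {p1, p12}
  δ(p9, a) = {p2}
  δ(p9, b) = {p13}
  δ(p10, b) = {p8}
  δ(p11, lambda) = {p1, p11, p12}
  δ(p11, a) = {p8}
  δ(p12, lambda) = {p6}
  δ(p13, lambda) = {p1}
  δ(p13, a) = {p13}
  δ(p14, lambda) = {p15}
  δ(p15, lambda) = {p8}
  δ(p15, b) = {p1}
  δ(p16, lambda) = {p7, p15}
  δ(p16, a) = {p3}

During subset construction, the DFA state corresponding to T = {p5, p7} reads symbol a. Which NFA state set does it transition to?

{p1, p2, p5, p6, p8, p11, p12, p15}

p5 on a → {p12}.
p7 on a → {p2, p5}.
Union after reading a: {p2, p5, p12}.
Now take the lambda-closure:
From p12 via lambda: add p6.
From p6 via lambda: add p15.
From p15 via lambda: add p8.
From p8 via lambda: add p11.
From p11 via lambda: add p1.
No new states can be added; the closed set is {p1, p2, p5, p6, p8, p11, p12, p15}.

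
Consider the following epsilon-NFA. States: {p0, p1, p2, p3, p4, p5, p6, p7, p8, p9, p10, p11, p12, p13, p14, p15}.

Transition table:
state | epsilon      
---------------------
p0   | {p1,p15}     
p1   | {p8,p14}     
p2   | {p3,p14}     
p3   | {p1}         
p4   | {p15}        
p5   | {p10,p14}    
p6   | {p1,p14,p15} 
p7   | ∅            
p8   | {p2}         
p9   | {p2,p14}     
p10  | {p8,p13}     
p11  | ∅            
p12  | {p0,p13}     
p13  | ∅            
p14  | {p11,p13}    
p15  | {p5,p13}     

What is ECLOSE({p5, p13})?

{p1, p2, p3, p5, p8, p10, p11, p13, p14}

Start with {p5, p13}.
From p5 via epsilon: add p10, p14.
From p10 via epsilon: add p8.
From p14 via epsilon: add p11.
From p8 via epsilon: add p2.
From p2 via epsilon: add p3.
From p3 via epsilon: add p1.
No new states can be added; the closed set is {p1, p2, p3, p5, p8, p10, p11, p13, p14}.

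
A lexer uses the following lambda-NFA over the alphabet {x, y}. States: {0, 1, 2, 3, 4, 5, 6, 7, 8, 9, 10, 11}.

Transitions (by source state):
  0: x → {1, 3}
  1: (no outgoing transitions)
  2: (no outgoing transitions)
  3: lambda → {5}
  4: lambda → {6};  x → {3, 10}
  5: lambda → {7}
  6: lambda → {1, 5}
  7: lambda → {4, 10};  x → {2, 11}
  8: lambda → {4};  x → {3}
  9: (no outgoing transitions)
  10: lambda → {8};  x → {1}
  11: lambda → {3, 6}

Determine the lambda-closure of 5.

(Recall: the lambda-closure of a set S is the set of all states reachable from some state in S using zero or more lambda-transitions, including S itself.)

Start with {5}.
From 5 via lambda: add 7.
From 7 via lambda: add 4, 10.
From 4 via lambda: add 6.
From 10 via lambda: add 8.
From 6 via lambda: add 1.
No new states can be added; the closed set is {1, 4, 5, 6, 7, 8, 10}.

{1, 4, 5, 6, 7, 8, 10}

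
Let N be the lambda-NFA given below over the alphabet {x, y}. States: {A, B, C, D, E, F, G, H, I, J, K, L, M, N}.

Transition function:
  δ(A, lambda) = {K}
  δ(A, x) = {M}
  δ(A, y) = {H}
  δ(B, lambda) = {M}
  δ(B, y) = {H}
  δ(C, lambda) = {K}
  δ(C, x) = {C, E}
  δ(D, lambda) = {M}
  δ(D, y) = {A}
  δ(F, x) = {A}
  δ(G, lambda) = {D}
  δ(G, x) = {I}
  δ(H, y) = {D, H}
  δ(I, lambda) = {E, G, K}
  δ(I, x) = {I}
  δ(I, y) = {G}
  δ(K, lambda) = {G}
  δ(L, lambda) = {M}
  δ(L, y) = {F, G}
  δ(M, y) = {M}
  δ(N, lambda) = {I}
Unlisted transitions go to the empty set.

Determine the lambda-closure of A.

Start with {A}.
From A via lambda: add K.
From K via lambda: add G.
From G via lambda: add D.
From D via lambda: add M.
No new states can be added; the closed set is {A, D, G, K, M}.

{A, D, G, K, M}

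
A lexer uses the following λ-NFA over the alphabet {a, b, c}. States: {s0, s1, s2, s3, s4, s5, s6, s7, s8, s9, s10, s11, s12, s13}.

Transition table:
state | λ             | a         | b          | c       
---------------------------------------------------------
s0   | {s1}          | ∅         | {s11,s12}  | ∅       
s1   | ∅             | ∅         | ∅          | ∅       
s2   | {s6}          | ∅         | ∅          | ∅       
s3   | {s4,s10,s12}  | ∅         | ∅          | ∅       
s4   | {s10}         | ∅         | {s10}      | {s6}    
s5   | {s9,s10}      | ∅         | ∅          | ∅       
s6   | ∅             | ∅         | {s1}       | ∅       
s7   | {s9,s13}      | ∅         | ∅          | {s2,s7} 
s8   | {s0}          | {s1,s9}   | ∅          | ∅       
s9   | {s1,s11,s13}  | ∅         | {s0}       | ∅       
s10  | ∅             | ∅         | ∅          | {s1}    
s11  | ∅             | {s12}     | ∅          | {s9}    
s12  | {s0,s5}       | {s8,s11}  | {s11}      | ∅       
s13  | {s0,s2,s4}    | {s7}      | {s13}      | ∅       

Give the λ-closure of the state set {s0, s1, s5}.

{s0, s1, s2, s4, s5, s6, s9, s10, s11, s13}

Start with {s0, s1, s5}.
From s5 via λ: add s9, s10.
From s9 via λ: add s11, s13.
From s13 via λ: add s2, s4.
From s2 via λ: add s6.
No new states can be added; the closed set is {s0, s1, s2, s4, s5, s6, s9, s10, s11, s13}.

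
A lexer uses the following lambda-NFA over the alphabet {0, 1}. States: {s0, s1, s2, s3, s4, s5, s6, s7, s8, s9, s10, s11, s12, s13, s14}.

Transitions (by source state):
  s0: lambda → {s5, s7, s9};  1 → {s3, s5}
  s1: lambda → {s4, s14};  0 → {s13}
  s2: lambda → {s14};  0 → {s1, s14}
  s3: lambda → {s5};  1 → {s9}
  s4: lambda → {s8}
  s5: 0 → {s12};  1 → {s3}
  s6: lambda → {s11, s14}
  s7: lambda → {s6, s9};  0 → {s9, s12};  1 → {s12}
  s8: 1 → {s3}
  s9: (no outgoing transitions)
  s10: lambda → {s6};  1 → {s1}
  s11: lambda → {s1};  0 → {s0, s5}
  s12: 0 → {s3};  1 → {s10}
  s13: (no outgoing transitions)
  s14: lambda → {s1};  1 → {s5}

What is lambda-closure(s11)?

Start with {s11}.
From s11 via lambda: add s1.
From s1 via lambda: add s4, s14.
From s4 via lambda: add s8.
No new states can be added; the closed set is {s1, s4, s8, s11, s14}.

{s1, s4, s8, s11, s14}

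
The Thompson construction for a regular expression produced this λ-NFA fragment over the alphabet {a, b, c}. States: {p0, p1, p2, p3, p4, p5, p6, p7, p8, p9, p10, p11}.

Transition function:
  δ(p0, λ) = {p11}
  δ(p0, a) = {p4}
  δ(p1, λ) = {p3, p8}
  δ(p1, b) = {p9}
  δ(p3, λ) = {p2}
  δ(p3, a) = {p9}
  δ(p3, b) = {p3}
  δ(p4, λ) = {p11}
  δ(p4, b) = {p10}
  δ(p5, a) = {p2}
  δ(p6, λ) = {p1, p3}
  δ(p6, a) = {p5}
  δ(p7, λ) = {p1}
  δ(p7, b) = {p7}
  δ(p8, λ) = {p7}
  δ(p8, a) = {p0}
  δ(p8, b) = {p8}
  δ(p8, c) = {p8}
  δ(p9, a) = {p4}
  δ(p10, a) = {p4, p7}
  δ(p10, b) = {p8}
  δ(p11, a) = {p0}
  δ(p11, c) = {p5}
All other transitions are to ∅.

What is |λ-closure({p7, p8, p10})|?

Start with {p7, p8, p10}.
From p7 via λ: add p1.
From p1 via λ: add p3.
From p3 via λ: add p2.
λ-closure = {p1, p2, p3, p7, p8, p10}, which has 6 states.

6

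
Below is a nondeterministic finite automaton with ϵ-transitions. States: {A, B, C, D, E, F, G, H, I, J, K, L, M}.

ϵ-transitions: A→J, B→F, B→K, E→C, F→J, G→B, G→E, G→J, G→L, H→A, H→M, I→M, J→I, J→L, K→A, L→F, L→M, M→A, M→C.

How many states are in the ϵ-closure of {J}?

7

Start with {J}.
From J via ϵ: add I, L.
From I via ϵ: add M.
From L via ϵ: add F.
From M via ϵ: add A, C.
ϵ-closure = {A, C, F, I, J, L, M}, which has 7 states.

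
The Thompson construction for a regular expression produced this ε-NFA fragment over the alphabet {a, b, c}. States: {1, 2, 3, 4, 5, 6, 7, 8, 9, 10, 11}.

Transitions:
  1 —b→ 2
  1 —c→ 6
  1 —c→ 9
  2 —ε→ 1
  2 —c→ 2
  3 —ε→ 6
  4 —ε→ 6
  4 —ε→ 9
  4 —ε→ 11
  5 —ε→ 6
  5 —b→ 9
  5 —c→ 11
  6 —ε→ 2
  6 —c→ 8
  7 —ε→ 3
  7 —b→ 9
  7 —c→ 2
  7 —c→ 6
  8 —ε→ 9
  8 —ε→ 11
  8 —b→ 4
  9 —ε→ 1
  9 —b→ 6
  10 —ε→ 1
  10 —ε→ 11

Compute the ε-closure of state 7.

{1, 2, 3, 6, 7}

Start with {7}.
From 7 via ε: add 3.
From 3 via ε: add 6.
From 6 via ε: add 2.
From 2 via ε: add 1.
No new states can be added; the closed set is {1, 2, 3, 6, 7}.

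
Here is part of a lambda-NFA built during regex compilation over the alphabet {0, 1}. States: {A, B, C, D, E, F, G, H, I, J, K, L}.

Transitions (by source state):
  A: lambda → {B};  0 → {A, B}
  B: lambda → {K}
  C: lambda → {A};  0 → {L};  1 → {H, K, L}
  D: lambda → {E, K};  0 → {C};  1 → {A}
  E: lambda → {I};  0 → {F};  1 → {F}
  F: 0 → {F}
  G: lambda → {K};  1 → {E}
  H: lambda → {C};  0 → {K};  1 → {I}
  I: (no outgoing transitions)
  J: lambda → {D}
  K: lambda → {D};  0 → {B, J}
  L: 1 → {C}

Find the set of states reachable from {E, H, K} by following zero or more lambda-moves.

{A, B, C, D, E, H, I, K}

Start with {E, H, K}.
From E via lambda: add I.
From H via lambda: add C.
From K via lambda: add D.
From C via lambda: add A.
From A via lambda: add B.
No new states can be added; the closed set is {A, B, C, D, E, H, I, K}.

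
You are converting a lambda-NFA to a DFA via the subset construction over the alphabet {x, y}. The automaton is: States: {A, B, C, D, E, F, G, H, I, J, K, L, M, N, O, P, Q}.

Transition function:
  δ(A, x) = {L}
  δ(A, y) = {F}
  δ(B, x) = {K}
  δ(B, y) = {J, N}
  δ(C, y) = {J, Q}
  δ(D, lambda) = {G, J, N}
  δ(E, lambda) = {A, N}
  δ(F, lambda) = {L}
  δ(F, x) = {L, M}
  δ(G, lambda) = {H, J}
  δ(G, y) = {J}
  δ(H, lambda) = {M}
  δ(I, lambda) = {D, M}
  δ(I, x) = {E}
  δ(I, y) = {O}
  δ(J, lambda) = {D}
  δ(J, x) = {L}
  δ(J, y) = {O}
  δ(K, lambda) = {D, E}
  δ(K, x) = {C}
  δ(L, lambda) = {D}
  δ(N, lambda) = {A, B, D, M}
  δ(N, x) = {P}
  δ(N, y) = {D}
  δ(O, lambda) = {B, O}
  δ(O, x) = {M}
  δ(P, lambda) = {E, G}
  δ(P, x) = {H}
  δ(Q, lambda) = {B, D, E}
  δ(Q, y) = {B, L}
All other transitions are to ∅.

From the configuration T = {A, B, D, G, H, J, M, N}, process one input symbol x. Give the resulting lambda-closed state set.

A on x → {L}.
B on x → {K}.
J on x → {L}.
N on x → {P}.
No x-transition from D, G, H, M.
Union after reading x: {K, L, P}.
Now take the lambda-closure:
From K via lambda: add D, E.
From P via lambda: add G.
From D via lambda: add J, N.
From E via lambda: add A.
From G via lambda: add H.
From H via lambda: add M.
From N via lambda: add B.
No new states can be added; the closed set is {A, B, D, E, G, H, J, K, L, M, N, P}.

{A, B, D, E, G, H, J, K, L, M, N, P}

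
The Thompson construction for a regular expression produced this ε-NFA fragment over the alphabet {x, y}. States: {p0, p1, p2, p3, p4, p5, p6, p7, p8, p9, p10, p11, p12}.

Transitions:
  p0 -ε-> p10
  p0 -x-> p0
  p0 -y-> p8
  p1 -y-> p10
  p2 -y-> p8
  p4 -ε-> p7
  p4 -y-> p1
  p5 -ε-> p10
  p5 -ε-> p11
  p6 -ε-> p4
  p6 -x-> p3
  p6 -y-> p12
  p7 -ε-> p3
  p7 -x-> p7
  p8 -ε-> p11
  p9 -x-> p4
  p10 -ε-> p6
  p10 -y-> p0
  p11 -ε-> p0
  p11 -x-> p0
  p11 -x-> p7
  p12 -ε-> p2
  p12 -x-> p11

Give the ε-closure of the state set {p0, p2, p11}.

{p0, p2, p3, p4, p6, p7, p10, p11}

Start with {p0, p2, p11}.
From p0 via ε: add p10.
From p10 via ε: add p6.
From p6 via ε: add p4.
From p4 via ε: add p7.
From p7 via ε: add p3.
No new states can be added; the closed set is {p0, p2, p3, p4, p6, p7, p10, p11}.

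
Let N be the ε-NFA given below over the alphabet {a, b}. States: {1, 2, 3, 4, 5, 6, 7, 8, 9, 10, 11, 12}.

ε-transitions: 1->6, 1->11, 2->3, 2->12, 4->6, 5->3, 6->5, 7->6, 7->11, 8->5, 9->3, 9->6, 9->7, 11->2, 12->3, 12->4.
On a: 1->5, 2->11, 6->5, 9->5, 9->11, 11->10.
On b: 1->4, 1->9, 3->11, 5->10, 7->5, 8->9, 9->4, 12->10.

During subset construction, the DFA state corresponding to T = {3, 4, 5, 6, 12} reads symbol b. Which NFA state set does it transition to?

3 on b → {11}.
5 on b → {10}.
12 on b → {10}.
No b-transition from 4, 6.
Union after reading b: {10, 11}.
Now take the ε-closure:
From 11 via ε: add 2.
From 2 via ε: add 3, 12.
From 12 via ε: add 4.
From 4 via ε: add 6.
From 6 via ε: add 5.
No new states can be added; the closed set is {2, 3, 4, 5, 6, 10, 11, 12}.

{2, 3, 4, 5, 6, 10, 11, 12}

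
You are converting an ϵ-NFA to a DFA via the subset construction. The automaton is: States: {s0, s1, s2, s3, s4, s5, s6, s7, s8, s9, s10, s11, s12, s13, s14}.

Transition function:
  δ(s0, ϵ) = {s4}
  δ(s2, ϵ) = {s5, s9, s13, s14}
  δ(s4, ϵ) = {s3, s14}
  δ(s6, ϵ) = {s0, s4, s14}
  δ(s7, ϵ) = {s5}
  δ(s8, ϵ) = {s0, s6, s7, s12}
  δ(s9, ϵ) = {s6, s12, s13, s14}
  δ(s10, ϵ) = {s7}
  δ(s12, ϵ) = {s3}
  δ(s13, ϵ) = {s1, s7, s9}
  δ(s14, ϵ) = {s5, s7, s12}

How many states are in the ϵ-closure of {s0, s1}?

Start with {s0, s1}.
From s0 via ϵ: add s4.
From s4 via ϵ: add s3, s14.
From s14 via ϵ: add s5, s7, s12.
ϵ-closure = {s0, s1, s3, s4, s5, s7, s12, s14}, which has 8 states.

8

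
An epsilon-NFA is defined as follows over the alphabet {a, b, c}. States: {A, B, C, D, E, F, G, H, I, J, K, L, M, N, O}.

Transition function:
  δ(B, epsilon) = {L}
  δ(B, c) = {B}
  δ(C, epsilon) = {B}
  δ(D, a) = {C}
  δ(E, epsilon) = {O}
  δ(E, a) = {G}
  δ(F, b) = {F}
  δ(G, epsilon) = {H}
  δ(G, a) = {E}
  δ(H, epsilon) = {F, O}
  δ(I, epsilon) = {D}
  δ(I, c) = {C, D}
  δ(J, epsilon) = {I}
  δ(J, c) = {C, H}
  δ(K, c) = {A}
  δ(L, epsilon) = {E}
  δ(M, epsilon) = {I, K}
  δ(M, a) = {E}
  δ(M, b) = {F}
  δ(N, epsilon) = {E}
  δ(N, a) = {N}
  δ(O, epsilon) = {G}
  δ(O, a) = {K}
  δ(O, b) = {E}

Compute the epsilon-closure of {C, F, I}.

{B, C, D, E, F, G, H, I, L, O}

Start with {C, F, I}.
From C via epsilon: add B.
From I via epsilon: add D.
From B via epsilon: add L.
From L via epsilon: add E.
From E via epsilon: add O.
From O via epsilon: add G.
From G via epsilon: add H.
No new states can be added; the closed set is {B, C, D, E, F, G, H, I, L, O}.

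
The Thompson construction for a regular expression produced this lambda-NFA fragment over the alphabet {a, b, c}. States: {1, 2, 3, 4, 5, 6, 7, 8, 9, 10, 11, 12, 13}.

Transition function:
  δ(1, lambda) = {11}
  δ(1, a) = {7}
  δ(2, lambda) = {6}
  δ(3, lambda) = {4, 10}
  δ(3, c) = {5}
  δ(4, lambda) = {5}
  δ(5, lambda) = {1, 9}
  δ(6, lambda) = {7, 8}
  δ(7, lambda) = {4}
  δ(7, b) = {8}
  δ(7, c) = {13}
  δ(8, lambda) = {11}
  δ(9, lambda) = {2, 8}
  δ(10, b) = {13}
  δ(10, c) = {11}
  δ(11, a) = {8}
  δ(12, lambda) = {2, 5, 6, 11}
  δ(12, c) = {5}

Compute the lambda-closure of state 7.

{1, 2, 4, 5, 6, 7, 8, 9, 11}

Start with {7}.
From 7 via lambda: add 4.
From 4 via lambda: add 5.
From 5 via lambda: add 1, 9.
From 1 via lambda: add 11.
From 9 via lambda: add 2, 8.
From 2 via lambda: add 6.
No new states can be added; the closed set is {1, 2, 4, 5, 6, 7, 8, 9, 11}.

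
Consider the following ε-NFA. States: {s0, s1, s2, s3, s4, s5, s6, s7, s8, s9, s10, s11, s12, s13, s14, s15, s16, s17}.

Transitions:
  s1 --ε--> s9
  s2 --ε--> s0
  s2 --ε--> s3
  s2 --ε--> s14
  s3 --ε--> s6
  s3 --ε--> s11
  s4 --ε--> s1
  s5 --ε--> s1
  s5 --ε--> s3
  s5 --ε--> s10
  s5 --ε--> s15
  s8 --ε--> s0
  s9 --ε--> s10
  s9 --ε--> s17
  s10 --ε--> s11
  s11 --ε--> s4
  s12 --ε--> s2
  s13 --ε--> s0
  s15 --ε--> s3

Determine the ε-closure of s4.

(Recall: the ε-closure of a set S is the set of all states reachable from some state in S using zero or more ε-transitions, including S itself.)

Start with {s4}.
From s4 via ε: add s1.
From s1 via ε: add s9.
From s9 via ε: add s10, s17.
From s10 via ε: add s11.
No new states can be added; the closed set is {s1, s4, s9, s10, s11, s17}.

{s1, s4, s9, s10, s11, s17}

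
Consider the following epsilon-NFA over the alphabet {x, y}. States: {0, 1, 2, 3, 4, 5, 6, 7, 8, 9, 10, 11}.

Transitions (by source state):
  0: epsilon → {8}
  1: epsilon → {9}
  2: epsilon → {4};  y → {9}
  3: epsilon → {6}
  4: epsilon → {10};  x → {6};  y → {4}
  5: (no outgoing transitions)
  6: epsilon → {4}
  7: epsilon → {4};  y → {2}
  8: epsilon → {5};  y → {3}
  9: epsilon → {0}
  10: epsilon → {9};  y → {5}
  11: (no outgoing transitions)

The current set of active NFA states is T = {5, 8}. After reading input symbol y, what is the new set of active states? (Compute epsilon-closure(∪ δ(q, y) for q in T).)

8 on y → {3}.
No y-transition from 5.
Union after reading y: {3}.
Now take the epsilon-closure:
From 3 via epsilon: add 6.
From 6 via epsilon: add 4.
From 4 via epsilon: add 10.
From 10 via epsilon: add 9.
From 9 via epsilon: add 0.
From 0 via epsilon: add 8.
From 8 via epsilon: add 5.
No new states can be added; the closed set is {0, 3, 4, 5, 6, 8, 9, 10}.

{0, 3, 4, 5, 6, 8, 9, 10}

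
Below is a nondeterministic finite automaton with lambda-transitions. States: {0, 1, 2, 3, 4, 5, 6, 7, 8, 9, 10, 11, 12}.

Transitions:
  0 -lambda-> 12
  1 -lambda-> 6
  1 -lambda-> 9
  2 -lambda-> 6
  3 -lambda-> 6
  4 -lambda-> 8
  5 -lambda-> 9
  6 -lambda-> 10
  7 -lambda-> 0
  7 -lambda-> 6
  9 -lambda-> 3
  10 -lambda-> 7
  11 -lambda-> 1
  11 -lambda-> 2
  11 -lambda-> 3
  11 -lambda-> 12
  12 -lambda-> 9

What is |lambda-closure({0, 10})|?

Start with {0, 10}.
From 0 via lambda: add 12.
From 10 via lambda: add 7.
From 7 via lambda: add 6.
From 12 via lambda: add 9.
From 9 via lambda: add 3.
lambda-closure = {0, 3, 6, 7, 9, 10, 12}, which has 7 states.

7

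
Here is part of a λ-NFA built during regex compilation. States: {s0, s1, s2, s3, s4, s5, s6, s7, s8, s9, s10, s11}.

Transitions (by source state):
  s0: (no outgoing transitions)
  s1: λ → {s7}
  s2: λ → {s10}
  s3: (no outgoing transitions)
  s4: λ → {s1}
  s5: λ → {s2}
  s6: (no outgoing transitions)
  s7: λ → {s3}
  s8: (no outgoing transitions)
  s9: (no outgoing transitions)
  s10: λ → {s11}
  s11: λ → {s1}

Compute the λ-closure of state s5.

{s1, s2, s3, s5, s7, s10, s11}

Start with {s5}.
From s5 via λ: add s2.
From s2 via λ: add s10.
From s10 via λ: add s11.
From s11 via λ: add s1.
From s1 via λ: add s7.
From s7 via λ: add s3.
No new states can be added; the closed set is {s1, s2, s3, s5, s7, s10, s11}.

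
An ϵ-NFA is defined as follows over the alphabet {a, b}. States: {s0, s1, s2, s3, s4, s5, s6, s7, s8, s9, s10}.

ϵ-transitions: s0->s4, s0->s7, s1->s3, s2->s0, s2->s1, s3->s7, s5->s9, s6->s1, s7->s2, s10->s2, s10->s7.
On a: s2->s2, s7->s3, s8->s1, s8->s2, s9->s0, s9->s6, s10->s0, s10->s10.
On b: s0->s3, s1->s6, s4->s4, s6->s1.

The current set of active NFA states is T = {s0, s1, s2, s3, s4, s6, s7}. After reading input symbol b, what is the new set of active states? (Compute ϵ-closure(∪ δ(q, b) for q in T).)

{s0, s1, s2, s3, s4, s6, s7}

s0 on b → {s3}.
s1 on b → {s6}.
s4 on b → {s4}.
s6 on b → {s1}.
No b-transition from s2, s3, s7.
Union after reading b: {s1, s3, s4, s6}.
Now take the ϵ-closure:
From s3 via ϵ: add s7.
From s7 via ϵ: add s2.
From s2 via ϵ: add s0.
No new states can be added; the closed set is {s0, s1, s2, s3, s4, s6, s7}.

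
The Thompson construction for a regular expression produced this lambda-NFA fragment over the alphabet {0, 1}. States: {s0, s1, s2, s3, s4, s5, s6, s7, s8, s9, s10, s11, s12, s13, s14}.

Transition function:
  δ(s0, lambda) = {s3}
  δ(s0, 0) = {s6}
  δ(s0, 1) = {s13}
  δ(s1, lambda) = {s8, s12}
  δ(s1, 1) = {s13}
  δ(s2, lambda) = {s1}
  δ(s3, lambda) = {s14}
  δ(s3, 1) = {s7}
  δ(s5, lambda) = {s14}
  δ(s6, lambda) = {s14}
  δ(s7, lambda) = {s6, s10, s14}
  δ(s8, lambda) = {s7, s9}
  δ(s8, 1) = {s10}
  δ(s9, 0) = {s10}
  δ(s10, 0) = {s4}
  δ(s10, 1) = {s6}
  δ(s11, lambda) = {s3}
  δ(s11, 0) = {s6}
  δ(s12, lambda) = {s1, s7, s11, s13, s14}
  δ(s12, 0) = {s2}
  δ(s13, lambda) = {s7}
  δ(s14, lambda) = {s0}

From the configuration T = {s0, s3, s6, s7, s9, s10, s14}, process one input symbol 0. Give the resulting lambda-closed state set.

s0 on 0 → {s6}.
s9 on 0 → {s10}.
s10 on 0 → {s4}.
No 0-transition from s3, s6, s7, s14.
Union after reading 0: {s4, s6, s10}.
Now take the lambda-closure:
From s6 via lambda: add s14.
From s14 via lambda: add s0.
From s0 via lambda: add s3.
No new states can be added; the closed set is {s0, s3, s4, s6, s10, s14}.

{s0, s3, s4, s6, s10, s14}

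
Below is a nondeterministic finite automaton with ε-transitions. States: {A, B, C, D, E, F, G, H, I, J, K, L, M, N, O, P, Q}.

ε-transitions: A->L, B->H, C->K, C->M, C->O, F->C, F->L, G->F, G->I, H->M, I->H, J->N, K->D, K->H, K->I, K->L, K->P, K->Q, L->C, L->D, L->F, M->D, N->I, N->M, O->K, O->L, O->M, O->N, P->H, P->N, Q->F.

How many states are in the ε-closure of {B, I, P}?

Start with {B, I, P}.
From B via ε: add H.
From P via ε: add N.
From H via ε: add M.
From M via ε: add D.
ε-closure = {B, D, H, I, M, N, P}, which has 7 states.

7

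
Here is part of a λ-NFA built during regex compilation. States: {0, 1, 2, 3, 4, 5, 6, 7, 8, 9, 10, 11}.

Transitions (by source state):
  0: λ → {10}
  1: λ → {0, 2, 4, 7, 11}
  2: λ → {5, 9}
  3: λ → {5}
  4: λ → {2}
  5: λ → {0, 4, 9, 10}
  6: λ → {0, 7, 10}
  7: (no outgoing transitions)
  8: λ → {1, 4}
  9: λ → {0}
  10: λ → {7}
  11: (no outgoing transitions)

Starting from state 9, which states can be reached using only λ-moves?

Start with {9}.
From 9 via λ: add 0.
From 0 via λ: add 10.
From 10 via λ: add 7.
No new states can be added; the closed set is {0, 7, 9, 10}.

{0, 7, 9, 10}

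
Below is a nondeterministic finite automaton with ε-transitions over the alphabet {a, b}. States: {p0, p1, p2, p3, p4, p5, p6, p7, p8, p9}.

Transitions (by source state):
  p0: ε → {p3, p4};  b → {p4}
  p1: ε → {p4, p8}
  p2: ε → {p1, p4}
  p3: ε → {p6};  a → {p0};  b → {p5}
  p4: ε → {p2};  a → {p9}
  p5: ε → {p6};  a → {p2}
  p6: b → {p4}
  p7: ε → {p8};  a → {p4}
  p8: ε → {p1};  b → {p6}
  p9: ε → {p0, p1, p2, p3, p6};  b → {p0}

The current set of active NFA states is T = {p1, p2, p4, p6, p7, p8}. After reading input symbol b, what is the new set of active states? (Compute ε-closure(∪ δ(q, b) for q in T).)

{p1, p2, p4, p6, p8}

p6 on b → {p4}.
p8 on b → {p6}.
No b-transition from p1, p2, p4, p7.
Union after reading b: {p4, p6}.
Now take the ε-closure:
From p4 via ε: add p2.
From p2 via ε: add p1.
From p1 via ε: add p8.
No new states can be added; the closed set is {p1, p2, p4, p6, p8}.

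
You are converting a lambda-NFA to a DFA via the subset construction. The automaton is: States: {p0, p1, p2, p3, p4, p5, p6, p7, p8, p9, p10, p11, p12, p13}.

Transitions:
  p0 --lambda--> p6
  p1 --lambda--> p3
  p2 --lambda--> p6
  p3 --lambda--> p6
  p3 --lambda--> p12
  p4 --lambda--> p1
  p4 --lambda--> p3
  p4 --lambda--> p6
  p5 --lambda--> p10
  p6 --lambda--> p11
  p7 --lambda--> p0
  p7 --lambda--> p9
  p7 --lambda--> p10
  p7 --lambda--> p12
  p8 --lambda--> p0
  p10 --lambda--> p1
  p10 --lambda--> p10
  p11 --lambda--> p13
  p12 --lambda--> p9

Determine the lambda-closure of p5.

{p1, p3, p5, p6, p9, p10, p11, p12, p13}

Start with {p5}.
From p5 via lambda: add p10.
From p10 via lambda: add p1.
From p1 via lambda: add p3.
From p3 via lambda: add p6, p12.
From p6 via lambda: add p11.
From p12 via lambda: add p9.
From p11 via lambda: add p13.
No new states can be added; the closed set is {p1, p3, p5, p6, p9, p10, p11, p12, p13}.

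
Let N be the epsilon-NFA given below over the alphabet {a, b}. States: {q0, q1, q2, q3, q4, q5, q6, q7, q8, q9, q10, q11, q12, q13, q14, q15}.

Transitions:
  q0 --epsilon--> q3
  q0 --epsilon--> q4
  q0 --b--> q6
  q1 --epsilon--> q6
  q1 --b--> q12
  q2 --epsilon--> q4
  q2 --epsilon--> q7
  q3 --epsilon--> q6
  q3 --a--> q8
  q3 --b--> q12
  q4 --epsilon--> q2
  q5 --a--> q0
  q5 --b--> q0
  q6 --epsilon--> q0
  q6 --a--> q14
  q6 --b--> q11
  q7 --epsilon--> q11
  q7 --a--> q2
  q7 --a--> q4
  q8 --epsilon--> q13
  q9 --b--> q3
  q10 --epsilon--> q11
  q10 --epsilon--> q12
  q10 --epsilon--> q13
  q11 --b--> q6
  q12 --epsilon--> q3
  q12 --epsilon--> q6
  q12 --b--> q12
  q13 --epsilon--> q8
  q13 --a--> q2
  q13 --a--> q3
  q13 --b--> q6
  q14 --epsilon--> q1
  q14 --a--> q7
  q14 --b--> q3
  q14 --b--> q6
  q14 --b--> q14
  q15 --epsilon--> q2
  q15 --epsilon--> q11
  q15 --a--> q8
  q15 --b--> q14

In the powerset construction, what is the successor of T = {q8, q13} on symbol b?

q13 on b → {q6}.
No b-transition from q8.
Union after reading b: {q6}.
Now take the epsilon-closure:
From q6 via epsilon: add q0.
From q0 via epsilon: add q3, q4.
From q4 via epsilon: add q2.
From q2 via epsilon: add q7.
From q7 via epsilon: add q11.
No new states can be added; the closed set is {q0, q2, q3, q4, q6, q7, q11}.

{q0, q2, q3, q4, q6, q7, q11}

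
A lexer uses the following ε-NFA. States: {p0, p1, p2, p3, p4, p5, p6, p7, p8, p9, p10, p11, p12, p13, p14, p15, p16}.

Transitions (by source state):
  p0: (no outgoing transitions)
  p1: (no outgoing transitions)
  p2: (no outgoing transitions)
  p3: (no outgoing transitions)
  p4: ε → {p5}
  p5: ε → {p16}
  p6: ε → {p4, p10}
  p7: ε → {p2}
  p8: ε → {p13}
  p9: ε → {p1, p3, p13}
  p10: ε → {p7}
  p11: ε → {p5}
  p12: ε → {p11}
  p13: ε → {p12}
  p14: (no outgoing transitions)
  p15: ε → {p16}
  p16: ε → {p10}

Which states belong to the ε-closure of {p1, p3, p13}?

{p1, p2, p3, p5, p7, p10, p11, p12, p13, p16}

Start with {p1, p3, p13}.
From p13 via ε: add p12.
From p12 via ε: add p11.
From p11 via ε: add p5.
From p5 via ε: add p16.
From p16 via ε: add p10.
From p10 via ε: add p7.
From p7 via ε: add p2.
No new states can be added; the closed set is {p1, p2, p3, p5, p7, p10, p11, p12, p13, p16}.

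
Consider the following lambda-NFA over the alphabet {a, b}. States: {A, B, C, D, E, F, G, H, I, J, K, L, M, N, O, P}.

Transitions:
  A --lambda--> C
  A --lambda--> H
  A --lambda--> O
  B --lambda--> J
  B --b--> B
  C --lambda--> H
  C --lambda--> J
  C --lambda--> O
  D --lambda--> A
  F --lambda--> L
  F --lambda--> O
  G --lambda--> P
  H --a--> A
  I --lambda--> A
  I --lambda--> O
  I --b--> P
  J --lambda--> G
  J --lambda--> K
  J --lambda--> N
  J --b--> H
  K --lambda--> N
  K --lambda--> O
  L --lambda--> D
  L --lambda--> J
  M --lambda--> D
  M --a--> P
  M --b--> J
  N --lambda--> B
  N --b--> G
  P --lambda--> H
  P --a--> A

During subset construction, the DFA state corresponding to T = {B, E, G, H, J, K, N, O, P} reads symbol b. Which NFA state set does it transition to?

B on b → {B}.
J on b → {H}.
N on b → {G}.
No b-transition from E, G, H, K, O, P.
Union after reading b: {B, G, H}.
Now take the lambda-closure:
From B via lambda: add J.
From G via lambda: add P.
From J via lambda: add K, N.
From K via lambda: add O.
No new states can be added; the closed set is {B, G, H, J, K, N, O, P}.

{B, G, H, J, K, N, O, P}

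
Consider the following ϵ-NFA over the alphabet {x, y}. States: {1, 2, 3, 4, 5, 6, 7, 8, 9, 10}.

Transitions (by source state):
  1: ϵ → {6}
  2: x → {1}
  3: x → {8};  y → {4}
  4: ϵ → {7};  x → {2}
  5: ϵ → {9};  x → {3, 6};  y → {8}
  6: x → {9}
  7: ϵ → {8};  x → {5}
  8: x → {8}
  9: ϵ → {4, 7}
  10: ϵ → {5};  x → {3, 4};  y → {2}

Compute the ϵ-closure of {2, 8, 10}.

{2, 4, 5, 7, 8, 9, 10}

Start with {2, 8, 10}.
From 10 via ϵ: add 5.
From 5 via ϵ: add 9.
From 9 via ϵ: add 4, 7.
No new states can be added; the closed set is {2, 4, 5, 7, 8, 9, 10}.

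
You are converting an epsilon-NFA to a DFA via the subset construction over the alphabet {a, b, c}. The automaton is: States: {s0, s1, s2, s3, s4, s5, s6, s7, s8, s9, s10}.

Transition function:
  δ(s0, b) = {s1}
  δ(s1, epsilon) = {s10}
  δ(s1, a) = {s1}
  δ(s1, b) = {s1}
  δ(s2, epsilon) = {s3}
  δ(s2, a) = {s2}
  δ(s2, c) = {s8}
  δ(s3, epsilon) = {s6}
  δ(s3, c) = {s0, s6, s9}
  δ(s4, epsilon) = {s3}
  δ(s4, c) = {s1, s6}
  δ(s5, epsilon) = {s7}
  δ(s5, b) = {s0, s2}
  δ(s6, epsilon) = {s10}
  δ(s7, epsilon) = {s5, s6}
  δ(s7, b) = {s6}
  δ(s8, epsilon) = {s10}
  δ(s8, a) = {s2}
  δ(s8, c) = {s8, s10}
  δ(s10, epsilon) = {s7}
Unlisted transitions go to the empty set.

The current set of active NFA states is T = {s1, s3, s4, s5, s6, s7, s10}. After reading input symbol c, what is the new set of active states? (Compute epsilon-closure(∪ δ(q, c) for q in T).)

{s0, s1, s5, s6, s7, s9, s10}

s3 on c → {s0, s6, s9}.
s4 on c → {s1, s6}.
No c-transition from s1, s5, s6, s7, s10.
Union after reading c: {s0, s1, s6, s9}.
Now take the epsilon-closure:
From s1 via epsilon: add s10.
From s10 via epsilon: add s7.
From s7 via epsilon: add s5.
No new states can be added; the closed set is {s0, s1, s5, s6, s7, s9, s10}.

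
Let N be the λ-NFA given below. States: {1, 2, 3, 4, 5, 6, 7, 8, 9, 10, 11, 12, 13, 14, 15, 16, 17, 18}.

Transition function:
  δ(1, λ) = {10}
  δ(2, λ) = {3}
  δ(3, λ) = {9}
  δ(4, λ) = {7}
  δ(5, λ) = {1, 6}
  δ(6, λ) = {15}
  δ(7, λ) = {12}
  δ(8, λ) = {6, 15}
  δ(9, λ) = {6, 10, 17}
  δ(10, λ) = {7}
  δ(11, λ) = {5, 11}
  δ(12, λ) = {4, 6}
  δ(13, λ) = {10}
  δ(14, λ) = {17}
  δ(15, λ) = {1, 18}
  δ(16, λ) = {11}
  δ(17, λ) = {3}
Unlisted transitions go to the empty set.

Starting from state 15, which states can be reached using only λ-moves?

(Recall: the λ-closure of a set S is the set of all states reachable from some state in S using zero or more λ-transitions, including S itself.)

{1, 4, 6, 7, 10, 12, 15, 18}

Start with {15}.
From 15 via λ: add 1, 18.
From 1 via λ: add 10.
From 10 via λ: add 7.
From 7 via λ: add 12.
From 12 via λ: add 4, 6.
No new states can be added; the closed set is {1, 4, 6, 7, 10, 12, 15, 18}.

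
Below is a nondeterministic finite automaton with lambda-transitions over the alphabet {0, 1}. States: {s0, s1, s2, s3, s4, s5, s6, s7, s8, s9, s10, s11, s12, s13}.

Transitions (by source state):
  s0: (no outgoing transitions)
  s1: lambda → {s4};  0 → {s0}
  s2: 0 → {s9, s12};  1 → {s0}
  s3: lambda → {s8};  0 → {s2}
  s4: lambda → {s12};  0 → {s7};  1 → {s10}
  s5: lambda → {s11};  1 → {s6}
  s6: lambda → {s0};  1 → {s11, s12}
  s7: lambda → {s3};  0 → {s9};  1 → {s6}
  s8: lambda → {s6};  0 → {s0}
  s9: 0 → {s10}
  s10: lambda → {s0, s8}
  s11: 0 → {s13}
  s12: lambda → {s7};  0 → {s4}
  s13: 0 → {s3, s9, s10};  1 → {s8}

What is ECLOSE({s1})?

{s0, s1, s3, s4, s6, s7, s8, s12}

Start with {s1}.
From s1 via lambda: add s4.
From s4 via lambda: add s12.
From s12 via lambda: add s7.
From s7 via lambda: add s3.
From s3 via lambda: add s8.
From s8 via lambda: add s6.
From s6 via lambda: add s0.
No new states can be added; the closed set is {s0, s1, s3, s4, s6, s7, s8, s12}.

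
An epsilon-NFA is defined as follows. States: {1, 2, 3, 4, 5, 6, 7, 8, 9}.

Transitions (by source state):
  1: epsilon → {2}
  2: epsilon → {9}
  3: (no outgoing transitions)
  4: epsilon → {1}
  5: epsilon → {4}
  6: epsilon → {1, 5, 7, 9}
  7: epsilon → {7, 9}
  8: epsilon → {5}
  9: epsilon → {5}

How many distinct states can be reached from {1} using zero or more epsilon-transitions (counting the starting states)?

Start with {1}.
From 1 via epsilon: add 2.
From 2 via epsilon: add 9.
From 9 via epsilon: add 5.
From 5 via epsilon: add 4.
epsilon-closure = {1, 2, 4, 5, 9}, which has 5 states.

5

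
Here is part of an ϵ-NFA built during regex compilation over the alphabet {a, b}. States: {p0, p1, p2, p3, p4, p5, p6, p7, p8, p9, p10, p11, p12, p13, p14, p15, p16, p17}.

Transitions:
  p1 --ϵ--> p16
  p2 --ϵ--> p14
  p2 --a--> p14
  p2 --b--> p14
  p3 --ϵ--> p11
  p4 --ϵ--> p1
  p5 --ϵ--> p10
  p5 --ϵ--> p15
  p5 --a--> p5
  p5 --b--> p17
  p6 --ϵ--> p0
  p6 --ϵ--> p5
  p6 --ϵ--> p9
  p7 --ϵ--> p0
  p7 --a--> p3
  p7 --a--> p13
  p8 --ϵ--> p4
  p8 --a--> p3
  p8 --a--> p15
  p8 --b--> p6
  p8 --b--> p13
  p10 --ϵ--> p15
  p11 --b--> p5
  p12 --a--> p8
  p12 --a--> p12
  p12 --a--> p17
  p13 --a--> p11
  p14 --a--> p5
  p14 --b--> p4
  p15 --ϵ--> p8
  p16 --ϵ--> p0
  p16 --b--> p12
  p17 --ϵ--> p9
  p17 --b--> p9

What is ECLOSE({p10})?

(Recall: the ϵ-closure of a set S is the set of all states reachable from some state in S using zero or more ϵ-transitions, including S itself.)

Start with {p10}.
From p10 via ϵ: add p15.
From p15 via ϵ: add p8.
From p8 via ϵ: add p4.
From p4 via ϵ: add p1.
From p1 via ϵ: add p16.
From p16 via ϵ: add p0.
No new states can be added; the closed set is {p0, p1, p4, p8, p10, p15, p16}.

{p0, p1, p4, p8, p10, p15, p16}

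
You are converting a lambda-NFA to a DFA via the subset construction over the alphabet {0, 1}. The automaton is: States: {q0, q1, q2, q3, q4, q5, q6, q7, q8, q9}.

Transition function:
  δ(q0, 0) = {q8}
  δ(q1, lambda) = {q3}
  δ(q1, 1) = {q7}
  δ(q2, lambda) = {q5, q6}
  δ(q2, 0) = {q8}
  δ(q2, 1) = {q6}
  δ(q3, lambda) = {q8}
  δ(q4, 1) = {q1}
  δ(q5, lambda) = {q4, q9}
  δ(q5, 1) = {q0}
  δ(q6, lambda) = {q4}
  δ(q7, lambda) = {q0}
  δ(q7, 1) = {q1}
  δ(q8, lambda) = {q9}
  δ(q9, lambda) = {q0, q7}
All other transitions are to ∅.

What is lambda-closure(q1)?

{q0, q1, q3, q7, q8, q9}

Start with {q1}.
From q1 via lambda: add q3.
From q3 via lambda: add q8.
From q8 via lambda: add q9.
From q9 via lambda: add q0, q7.
No new states can be added; the closed set is {q0, q1, q3, q7, q8, q9}.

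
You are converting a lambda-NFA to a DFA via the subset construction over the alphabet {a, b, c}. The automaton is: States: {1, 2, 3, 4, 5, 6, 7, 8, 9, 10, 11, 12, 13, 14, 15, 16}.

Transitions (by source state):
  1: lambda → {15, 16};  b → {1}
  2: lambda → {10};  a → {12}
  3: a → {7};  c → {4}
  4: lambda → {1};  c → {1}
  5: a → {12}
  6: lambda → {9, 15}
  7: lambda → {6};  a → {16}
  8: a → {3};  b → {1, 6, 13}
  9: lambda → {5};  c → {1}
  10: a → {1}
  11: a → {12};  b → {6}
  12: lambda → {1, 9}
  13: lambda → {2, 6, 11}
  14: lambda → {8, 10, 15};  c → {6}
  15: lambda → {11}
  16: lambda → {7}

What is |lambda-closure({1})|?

Start with {1}.
From 1 via lambda: add 15, 16.
From 15 via lambda: add 11.
From 16 via lambda: add 7.
From 7 via lambda: add 6.
From 6 via lambda: add 9.
From 9 via lambda: add 5.
lambda-closure = {1, 5, 6, 7, 9, 11, 15, 16}, which has 8 states.

8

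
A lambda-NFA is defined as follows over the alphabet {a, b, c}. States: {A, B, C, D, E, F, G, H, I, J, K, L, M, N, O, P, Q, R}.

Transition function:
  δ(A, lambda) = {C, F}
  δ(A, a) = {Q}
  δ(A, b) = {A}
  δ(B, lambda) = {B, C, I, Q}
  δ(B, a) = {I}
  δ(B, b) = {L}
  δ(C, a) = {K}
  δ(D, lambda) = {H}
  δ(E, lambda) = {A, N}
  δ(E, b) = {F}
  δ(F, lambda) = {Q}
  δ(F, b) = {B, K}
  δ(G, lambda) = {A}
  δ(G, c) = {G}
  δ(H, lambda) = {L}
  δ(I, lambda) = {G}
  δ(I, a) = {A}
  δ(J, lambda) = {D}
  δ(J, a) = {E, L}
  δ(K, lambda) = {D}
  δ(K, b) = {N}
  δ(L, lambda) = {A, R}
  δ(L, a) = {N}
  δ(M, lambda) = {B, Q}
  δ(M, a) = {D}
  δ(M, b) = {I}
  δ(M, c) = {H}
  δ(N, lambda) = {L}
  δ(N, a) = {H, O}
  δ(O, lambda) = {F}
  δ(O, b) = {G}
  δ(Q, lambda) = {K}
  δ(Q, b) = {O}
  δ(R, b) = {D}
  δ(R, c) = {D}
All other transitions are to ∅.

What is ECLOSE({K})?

Start with {K}.
From K via lambda: add D.
From D via lambda: add H.
From H via lambda: add L.
From L via lambda: add A, R.
From A via lambda: add C, F.
From F via lambda: add Q.
No new states can be added; the closed set is {A, C, D, F, H, K, L, Q, R}.

{A, C, D, F, H, K, L, Q, R}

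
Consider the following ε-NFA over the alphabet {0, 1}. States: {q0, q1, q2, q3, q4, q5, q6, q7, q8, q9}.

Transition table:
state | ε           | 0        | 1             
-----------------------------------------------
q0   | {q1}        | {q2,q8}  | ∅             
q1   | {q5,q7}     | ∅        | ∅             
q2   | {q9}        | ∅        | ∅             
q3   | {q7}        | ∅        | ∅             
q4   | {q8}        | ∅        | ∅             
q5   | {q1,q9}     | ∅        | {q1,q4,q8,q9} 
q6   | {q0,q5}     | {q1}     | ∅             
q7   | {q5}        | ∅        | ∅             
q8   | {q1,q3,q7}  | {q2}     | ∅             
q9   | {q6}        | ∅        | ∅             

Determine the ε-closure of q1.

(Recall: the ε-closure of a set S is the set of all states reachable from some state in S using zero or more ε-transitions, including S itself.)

Start with {q1}.
From q1 via ε: add q5, q7.
From q5 via ε: add q9.
From q9 via ε: add q6.
From q6 via ε: add q0.
No new states can be added; the closed set is {q0, q1, q5, q6, q7, q9}.

{q0, q1, q5, q6, q7, q9}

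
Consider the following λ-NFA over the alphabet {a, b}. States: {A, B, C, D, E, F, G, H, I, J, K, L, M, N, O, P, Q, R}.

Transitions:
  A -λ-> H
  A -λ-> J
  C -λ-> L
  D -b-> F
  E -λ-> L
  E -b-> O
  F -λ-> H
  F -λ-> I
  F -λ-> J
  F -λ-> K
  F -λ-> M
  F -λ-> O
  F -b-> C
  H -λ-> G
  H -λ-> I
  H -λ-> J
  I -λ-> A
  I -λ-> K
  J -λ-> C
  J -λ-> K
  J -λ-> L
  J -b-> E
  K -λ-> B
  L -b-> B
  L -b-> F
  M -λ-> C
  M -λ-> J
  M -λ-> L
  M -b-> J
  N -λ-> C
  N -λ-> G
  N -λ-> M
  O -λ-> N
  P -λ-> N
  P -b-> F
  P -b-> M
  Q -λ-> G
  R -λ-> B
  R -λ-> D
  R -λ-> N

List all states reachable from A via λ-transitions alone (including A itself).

{A, B, C, G, H, I, J, K, L}

Start with {A}.
From A via λ: add H, J.
From H via λ: add G, I.
From J via λ: add C, K, L.
From K via λ: add B.
No new states can be added; the closed set is {A, B, C, G, H, I, J, K, L}.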